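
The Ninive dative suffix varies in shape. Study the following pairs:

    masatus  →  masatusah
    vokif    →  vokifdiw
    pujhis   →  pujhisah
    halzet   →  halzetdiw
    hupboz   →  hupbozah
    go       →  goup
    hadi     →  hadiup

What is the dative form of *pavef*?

The alternation tracks the final sound of the stem — -ah when the stem ends in a sibilant (*masatus*, *pujhis*, *hupboz*); -diw when the stem ends in a non-sibilant consonant (*vokif*, *halzet*); -up when the stem ends in a vowel (*go*, *hadi*).
*pavef*: final sound = /f/, a non-sibilant consonant → -diw → *pavefdiw*.

pavefdiw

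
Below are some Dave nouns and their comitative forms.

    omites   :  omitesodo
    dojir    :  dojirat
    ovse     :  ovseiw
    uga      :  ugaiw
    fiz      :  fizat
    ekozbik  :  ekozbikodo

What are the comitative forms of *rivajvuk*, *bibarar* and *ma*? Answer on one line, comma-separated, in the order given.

rivajvukodo, bibararat, maiw

The pattern is voicing of the final sound: -odo when the stem ends in a voiceless consonant (*omites*, *ekozbik*); -at when the stem ends in a voiced consonant (*dojir*, *fiz*); -iw when the stem ends in a vowel (*ovse*, *uga*).
The final sound of *rivajvuk* is /k/, which is a voiceless consonant, so the suffix is -odo, giving *rivajvukodo*.
*bibarar* — final sound /r/ (a voiced consonant) → -at → *bibararat*.
*ma* — final sound /a/ (a vowel) → -iw → *maiw*.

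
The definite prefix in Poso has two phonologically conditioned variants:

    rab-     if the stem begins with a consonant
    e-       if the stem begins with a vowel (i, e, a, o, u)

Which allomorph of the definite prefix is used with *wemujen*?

rab-

*wemujen* — first sound /w/ (a consonant) → rab-.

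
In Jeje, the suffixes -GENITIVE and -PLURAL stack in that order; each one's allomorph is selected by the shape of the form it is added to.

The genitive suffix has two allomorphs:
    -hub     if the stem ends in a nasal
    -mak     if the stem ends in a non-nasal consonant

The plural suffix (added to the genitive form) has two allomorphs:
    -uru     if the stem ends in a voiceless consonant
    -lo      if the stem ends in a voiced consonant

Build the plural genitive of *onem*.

*onem* — final consonant /m/ (a nasal) → -hub → *onemhub*.
The genitive form *onemhub* — final consonant /b/ (voiced) → -lo → *onemhublo*.

onemhublo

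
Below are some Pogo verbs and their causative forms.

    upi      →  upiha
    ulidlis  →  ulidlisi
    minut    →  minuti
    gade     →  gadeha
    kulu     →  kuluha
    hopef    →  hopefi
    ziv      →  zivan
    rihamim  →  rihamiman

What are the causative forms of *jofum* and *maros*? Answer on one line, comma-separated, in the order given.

jofuman, marosi

The pattern is voicing of the final sound: -i when the stem ends in a voiceless consonant (*ulidlis*, *minut*, *hopef*); -an when the stem ends in a voiced consonant (*ziv*, *rihamim*); -ha when the stem ends in a vowel (*upi*, *gade*, *kulu*).
The final sound of *jofum* is /m/, which is a voiced consonant, so the suffix is -an, giving *jofuman*.
*maros*: final sound = /s/, a voiceless consonant → -i → *marosi*.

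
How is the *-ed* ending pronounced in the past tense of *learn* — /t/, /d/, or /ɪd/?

/d/

The stem *learn* ends in a voiced sound other than /d/.
The -ed suffix is realized as /ɪd/ after /t, d/; as /t/ after other voiceless consonants; and as /d/ after other voiced sounds.
So -ed on *learn* is pronounced /d/.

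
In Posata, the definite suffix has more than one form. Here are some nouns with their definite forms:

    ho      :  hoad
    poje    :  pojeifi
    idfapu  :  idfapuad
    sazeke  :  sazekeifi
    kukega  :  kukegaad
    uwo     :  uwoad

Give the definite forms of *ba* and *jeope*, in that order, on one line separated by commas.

The suffix is conditioned by the last vowel: -ifi when the last vowel of the stem is a front vowel (*poje*, *sazeke*); -ad when the last vowel of the stem is a back vowel (*ho*, *idfapu*, *kukega*, *uwo*).
*ba* — last vowel /a/ (a back vowel) → -ad → *baad*.
*jeope* — last vowel /e/ (a front vowel) → -ifi → *jeopeifi*.

baad, jeopeifi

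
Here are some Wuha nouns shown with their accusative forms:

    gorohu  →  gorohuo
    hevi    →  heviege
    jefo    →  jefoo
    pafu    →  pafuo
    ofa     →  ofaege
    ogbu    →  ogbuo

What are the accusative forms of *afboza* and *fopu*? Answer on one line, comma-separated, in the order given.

The alternation tracks the last vowel of the stem — -o when the last vowel of the stem is a rounded vowel (*gorohu*, *jefo*, *pafu*, *ogbu*); -ege when the last vowel of the stem is an unrounded vowel (*hevi*, *ofa*).
*afboza*: last vowel = /a/, an unrounded vowel → -ege → *afbozaege*.
The last vowel of *fopu* is /u/, which is a rounded vowel, so the suffix is -o, giving *fopuo*.

afbozaege, fopuo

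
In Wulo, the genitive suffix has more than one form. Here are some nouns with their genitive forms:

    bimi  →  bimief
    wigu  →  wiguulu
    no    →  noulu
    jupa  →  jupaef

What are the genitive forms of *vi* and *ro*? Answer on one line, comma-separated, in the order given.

The alternation tracks the last vowel of the stem — -ulu when the last vowel of the stem is a rounded vowel (*wigu*, *no*); -ef when the last vowel of the stem is an unrounded vowel (*bimi*, *jupa*).
*vi* — last vowel /i/ (an unrounded vowel) → -ef → *vief*.
The last vowel of *ro* is /o/, which is a rounded vowel, so the suffix is -ulu, giving *roulu*.

vief, roulu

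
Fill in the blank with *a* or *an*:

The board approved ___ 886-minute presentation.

an

The indefinite article is chosen by the initial *sound* of the following word, not its spelling.
The number *886* is spoken "eight hundred …", beginning with /eɪt/ — a vowel sound.
So the article is *an*: The board approved an 886-minute presentation.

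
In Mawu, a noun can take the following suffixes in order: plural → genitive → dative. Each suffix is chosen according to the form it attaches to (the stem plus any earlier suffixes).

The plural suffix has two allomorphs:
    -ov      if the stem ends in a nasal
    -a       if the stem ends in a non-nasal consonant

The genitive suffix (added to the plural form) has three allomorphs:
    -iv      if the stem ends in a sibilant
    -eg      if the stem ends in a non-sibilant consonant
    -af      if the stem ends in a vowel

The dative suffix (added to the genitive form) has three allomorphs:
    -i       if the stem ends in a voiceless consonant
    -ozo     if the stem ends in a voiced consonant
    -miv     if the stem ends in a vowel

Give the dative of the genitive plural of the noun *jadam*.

The final consonant of *jadam* is /m/, which is a nasal, so the plural suffix is -ov, giving *jadamov*.
The plural form *jadamov* — final sound /v/ (a non-sibilant consonant) → -eg → *jadamoveg*.
Since the final sound of the genitive form *jadamoveg* is /g/ (a voiced consonant), it takes -ozo, giving *jadamovegozo*.

jadamovegozo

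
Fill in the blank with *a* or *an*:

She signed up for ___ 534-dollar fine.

The indefinite article is chosen by the initial *sound* of the following word, not its spelling.
The number *534* is spoken "five hundred …", beginning with /faɪv/ — a consonant sound.
So the article is *a*: She signed up for a 534-dollar fine.

a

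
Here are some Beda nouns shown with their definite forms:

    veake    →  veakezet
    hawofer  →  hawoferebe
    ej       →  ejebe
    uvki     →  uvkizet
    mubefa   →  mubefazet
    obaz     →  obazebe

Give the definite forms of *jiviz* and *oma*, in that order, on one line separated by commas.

Looking at the final sound of each stem: -ebe when the stem ends in a consonant (*hawofer*, *ej*, *obaz*); -zet when the stem ends in a vowel (*veake*, *uvki*, *mubefa*).
*jiviz*: final sound = /z/, a consonant → -ebe → *jivizebe*.
Since the final sound of *oma* is /a/ (a vowel), it takes -zet, giving *omazet*.

jivizebe, omazet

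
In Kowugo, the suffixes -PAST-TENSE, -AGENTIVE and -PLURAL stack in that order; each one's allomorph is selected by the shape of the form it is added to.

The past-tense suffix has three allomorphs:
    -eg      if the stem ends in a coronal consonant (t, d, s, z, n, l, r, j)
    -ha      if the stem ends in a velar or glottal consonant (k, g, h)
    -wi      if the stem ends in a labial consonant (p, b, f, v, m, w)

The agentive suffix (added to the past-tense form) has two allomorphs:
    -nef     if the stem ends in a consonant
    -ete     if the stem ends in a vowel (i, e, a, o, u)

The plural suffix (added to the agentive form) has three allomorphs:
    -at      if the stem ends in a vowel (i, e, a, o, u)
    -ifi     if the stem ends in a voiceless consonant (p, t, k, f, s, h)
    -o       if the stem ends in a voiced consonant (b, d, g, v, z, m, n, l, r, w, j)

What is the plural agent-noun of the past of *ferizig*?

Since the final consonant of *ferizig* is /g/ (velar/glottal), it takes -ha, giving *ferizigha*.
The past-tense form *ferizigha*: final sound = /a/, a vowel → -ete → *ferizighaete*.
The final sound of the agentive form *ferizighaete* is /e/, which is a vowel, so the plural suffix is -at, giving *ferizighaeteat*.

ferizighaeteat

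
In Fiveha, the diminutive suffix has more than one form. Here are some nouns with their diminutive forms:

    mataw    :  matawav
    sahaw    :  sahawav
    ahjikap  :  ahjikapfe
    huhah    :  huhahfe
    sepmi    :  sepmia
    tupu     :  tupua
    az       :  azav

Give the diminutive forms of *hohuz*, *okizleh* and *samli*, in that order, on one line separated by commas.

hohuzav, okizlehfe, samlia

The alternation tracks the final sound of the stem — -fe when the stem ends in a voiceless consonant (*ahjikap*, *huhah*); -av when the stem ends in a voiced consonant (*mataw*, *sahaw*, *az*); -a when the stem ends in a vowel (*sepmi*, *tupu*).
*hohuz*: final sound = /z/, a voiced consonant → -av → *hohuzav*.
Since the final sound of *okizleh* is /h/ (a voiceless consonant), it takes -fe, giving *okizlehfe*.
The final sound of *samli* is /i/, which is a vowel, so the suffix is -a, giving *samlia*.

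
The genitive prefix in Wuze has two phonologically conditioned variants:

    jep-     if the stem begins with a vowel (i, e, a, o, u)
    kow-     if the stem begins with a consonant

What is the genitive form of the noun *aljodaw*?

jepaljodaw

*aljodaw*: first sound = /a/, a vowel → jep- → *jepaljodaw*.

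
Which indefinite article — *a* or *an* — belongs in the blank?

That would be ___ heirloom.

The indefinite article is chosen by the initial *sound* of the following word, not its spelling.
*heirloom* begins with the sound /ɛ/ (silent h) — a vowel sound.
So the article is *an*: That would be an heirloom.

an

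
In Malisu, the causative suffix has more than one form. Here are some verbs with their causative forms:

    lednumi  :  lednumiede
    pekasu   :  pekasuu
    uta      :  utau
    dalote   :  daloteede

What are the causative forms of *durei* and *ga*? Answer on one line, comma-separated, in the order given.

dureiede, gau

The alternation tracks the last vowel of the stem — -ede when the last vowel of the stem is a front vowel (*lednumi*, *dalote*); -u when the last vowel of the stem is a back vowel (*pekasu*, *uta*).
The last vowel of *durei* is /i/, which is a front vowel, so the suffix is -ede, giving *dureiede*.
*ga*: last vowel = /a/, a back vowel → -u → *gau*.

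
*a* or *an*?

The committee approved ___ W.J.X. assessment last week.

a

The indefinite article is chosen by the initial *sound* of the following word, not its spelling.
The initialism *W.J.X.* is read letter by letter; the first letter, W, is pronounced /ˈdʌbəl.juː/, which begins with a consonant sound.
So the article is *a*: The committee approved a W.J.X. assessment last week.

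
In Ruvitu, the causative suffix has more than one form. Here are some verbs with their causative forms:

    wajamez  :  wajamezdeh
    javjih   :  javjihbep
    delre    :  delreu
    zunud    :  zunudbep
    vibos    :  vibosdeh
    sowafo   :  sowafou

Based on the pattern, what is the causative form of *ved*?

The alternation tracks the final sound of the stem — -deh when the stem ends in a sibilant (*wajamez*, *vibos*); -bep when the stem ends in a non-sibilant consonant (*javjih*, *zunud*); -u when the stem ends in a vowel (*delre*, *sowafo*).
Since the final sound of *ved* is /d/ (a non-sibilant consonant), it takes -bep, giving *vedbep*.

vedbep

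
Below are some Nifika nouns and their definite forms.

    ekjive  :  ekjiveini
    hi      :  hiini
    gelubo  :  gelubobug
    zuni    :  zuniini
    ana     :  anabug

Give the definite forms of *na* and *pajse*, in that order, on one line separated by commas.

nabug, pajseini

The suffix is conditioned by the last vowel: -ini when the last vowel of the stem is a front vowel (*ekjive*, *hi*, *zuni*); -bug when the last vowel of the stem is a back vowel (*gelubo*, *ana*).
*na* — last vowel /a/ (a back vowel) → -bug → *nabug*.
The last vowel of *pajse* is /e/, which is a front vowel, so the suffix is -ini, giving *pajseini*.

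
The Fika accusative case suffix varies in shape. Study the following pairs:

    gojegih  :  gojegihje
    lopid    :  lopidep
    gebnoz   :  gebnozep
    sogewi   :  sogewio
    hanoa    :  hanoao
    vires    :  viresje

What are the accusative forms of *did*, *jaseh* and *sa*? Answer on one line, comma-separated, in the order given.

didep, jasehje, sao

The suffix is conditioned by the final sound: -je when the stem ends in a voiceless consonant (*gojegih*, *vires*); -ep when the stem ends in a voiced consonant (*lopid*, *gebnoz*); -o when the stem ends in a vowel (*sogewi*, *hanoa*).
Since the final sound of *did* is /d/ (a voiced consonant), it takes -ep, giving *didep*.
*jaseh*: final sound = /h/, a voiceless consonant → -je → *jasehje*.
The final sound of *sa* is /a/, which is a vowel, so the suffix is -o, giving *sao*.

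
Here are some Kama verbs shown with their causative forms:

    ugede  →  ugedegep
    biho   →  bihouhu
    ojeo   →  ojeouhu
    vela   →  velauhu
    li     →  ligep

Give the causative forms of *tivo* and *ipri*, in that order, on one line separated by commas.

The pattern is front/back vowel harmony: -gep when the last vowel of the stem is a front vowel (*ugede*, *li*); -uhu when the last vowel of the stem is a back vowel (*biho*, *ojeo*, *vela*).
The last vowel of *tivo* is /o/, which is a back vowel, so the suffix is -uhu, giving *tivouhu*.
Since the last vowel of *ipri* is /i/ (a front vowel), it takes -gep, giving *iprigep*.

tivouhu, iprigep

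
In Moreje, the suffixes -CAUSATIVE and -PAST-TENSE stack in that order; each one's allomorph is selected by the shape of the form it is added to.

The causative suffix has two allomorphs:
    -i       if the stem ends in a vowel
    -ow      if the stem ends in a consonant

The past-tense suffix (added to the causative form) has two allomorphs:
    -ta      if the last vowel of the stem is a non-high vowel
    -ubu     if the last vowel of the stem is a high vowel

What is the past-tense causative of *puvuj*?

puvujowta

The final sound of *puvuj* is /j/, which is a consonant, so the causative suffix is -ow, giving *puvujow*.
Since the last vowel of the causative form *puvujow* is /o/ (a non-high vowel), it takes -ta, giving *puvujowta*.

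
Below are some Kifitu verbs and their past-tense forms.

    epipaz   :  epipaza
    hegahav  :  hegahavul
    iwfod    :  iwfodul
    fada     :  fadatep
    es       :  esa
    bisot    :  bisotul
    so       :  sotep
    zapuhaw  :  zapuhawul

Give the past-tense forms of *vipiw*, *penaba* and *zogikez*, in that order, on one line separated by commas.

vipiwul, penabatep, zogikeza

The pattern is sibilance of the final sound: -a when the stem ends in a sibilant (*epipaz*, *es*); -ul when the stem ends in a non-sibilant consonant (*hegahav*, *iwfod*, *bisot*, *zapuhaw*); -tep when the stem ends in a vowel (*fada*, *so*).
*vipiw* — final sound /w/ (a non-sibilant consonant) → -ul → *vipiwul*.
*penaba* — final sound /a/ (a vowel) → -tep → *penabatep*.
Since the final sound of *zogikez* is /z/ (a sibilant), it takes -a, giving *zogikeza*.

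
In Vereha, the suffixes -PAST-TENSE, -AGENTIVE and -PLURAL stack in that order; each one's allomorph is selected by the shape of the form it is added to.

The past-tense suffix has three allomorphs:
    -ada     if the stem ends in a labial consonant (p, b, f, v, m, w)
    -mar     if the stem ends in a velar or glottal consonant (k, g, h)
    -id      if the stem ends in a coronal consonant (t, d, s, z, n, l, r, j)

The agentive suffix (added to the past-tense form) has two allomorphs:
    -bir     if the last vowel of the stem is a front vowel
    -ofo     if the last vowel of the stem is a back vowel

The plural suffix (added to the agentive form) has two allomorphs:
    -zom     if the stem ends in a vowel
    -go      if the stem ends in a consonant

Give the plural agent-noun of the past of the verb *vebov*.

The final consonant of *vebov* is /v/, which is labial, so the past-tense suffix is -ada, giving *vebovada*.
The past-tense form *vebovada*: last vowel = /a/, a back vowel → -ofo → *vebovadaofo*.
The agentive form *vebovadaofo*: final sound = /o/, a vowel → -zom → *vebovadaofozom*.

vebovadaofozom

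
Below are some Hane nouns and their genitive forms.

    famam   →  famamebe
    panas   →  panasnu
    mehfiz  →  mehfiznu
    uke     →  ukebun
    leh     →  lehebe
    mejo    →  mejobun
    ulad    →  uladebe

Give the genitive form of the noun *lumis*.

lumisnu

Looking at the final sound of each stem: -nu when the stem ends in a sibilant (*panas*, *mehfiz*); -ebe when the stem ends in a non-sibilant consonant (*famam*, *leh*, *ulad*); -bun when the stem ends in a vowel (*uke*, *mejo*).
Since the final sound of *lumis* is /s/ (a sibilant), it takes -nu, giving *lumisnu*.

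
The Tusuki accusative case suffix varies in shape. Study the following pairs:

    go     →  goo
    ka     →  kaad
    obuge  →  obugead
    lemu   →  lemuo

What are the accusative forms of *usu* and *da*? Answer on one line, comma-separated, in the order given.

usuo, daad

Looking at the last vowel of each stem: -o when the last vowel of the stem is a rounded vowel (*go*, *lemu*); -ad when the last vowel of the stem is an unrounded vowel (*ka*, *obuge*).
The last vowel of *usu* is /u/, which is a rounded vowel, so the suffix is -o, giving *usuo*.
*da*: last vowel = /a/, an unrounded vowel → -ad → *daad*.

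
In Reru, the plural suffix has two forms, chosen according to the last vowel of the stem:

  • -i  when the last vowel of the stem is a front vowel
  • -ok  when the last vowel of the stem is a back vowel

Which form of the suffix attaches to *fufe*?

The last vowel of *fufe* is /e/, which is a front vowel, so the suffix is -i.

-i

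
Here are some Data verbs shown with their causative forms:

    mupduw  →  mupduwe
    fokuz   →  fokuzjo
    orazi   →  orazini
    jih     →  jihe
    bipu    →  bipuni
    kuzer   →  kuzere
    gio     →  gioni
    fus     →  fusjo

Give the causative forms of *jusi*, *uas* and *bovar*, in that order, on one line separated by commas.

jusini, uasjo, bovare

The alternation tracks the final sound of the stem — -jo when the stem ends in a sibilant (*fokuz*, *fus*); -e when the stem ends in a non-sibilant consonant (*mupduw*, *jih*, *kuzer*); -ni when the stem ends in a vowel (*orazi*, *bipu*, *gio*).
The final sound of *jusi* is /i/, which is a vowel, so the suffix is -ni, giving *jusini*.
*uas* — final sound /s/ (a sibilant) → -jo → *uasjo*.
*bovar*: final sound = /r/, a non-sibilant consonant → -e → *bovare*.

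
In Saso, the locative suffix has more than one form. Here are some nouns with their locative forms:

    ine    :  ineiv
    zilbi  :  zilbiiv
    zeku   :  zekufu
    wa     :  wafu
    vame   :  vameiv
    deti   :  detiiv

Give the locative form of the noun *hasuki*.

The suffix is conditioned by the last vowel: -iv when the last vowel of the stem is a front vowel (*ine*, *zilbi*, *vame*, *deti*); -fu when the last vowel of the stem is a back vowel (*zeku*, *wa*).
*hasuki*: last vowel = /i/, a front vowel → -iv → *hasukiiv*.

hasukiiv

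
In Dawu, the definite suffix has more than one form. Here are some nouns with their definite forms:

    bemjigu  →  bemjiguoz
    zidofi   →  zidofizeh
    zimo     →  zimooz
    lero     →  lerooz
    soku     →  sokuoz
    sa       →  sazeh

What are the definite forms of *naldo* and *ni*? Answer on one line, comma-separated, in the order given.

naldooz, nizeh

Looking at the last vowel of each stem: -oz when the last vowel of the stem is a rounded vowel (*bemjigu*, *zimo*, *lero*, *soku*); -zeh when the last vowel of the stem is an unrounded vowel (*zidofi*, *sa*).
*naldo*: last vowel = /o/, a rounded vowel → -oz → *naldooz*.
*ni*: last vowel = /i/, an unrounded vowel → -zeh → *nizeh*.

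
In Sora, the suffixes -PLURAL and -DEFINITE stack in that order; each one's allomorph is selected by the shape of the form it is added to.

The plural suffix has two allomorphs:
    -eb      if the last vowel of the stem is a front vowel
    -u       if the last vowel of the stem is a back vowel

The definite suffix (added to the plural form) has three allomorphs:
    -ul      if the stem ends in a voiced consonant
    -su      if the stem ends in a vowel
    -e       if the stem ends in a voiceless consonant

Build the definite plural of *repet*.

repetebul

*repet*: last vowel = /e/, a front vowel → -eb → *repeteb*.
Since the final sound of the plural form *repeteb* is /b/ (a voiced consonant), it takes -ul, giving *repetebul*.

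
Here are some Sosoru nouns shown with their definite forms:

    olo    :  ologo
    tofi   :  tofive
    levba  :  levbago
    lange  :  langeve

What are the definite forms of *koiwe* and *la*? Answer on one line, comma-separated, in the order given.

The suffix is conditioned by the last vowel: -ve when the last vowel of the stem is a front vowel (*tofi*, *lange*); -go when the last vowel of the stem is a back vowel (*olo*, *levba*).
Since the last vowel of *koiwe* is /e/ (a front vowel), it takes -ve, giving *koiweve*.
The last vowel of *la* is /a/, which is a back vowel, so the suffix is -go, giving *lago*.

koiweve, lago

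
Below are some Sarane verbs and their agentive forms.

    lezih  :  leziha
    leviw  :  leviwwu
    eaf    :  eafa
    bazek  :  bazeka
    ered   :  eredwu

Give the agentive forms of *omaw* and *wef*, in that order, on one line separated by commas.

omawwu, wefa

Looking at the final consonant of each stem: -a when the stem ends in a voiceless consonant (*lezih*, *eaf*, *bazek*); -wu when the stem ends in a voiced consonant (*leviw*, *ered*).
*omaw* — final consonant /w/ (voiced) → -wu → *omawwu*.
*wef* — final consonant /f/ (voiceless) → -a → *wefa*.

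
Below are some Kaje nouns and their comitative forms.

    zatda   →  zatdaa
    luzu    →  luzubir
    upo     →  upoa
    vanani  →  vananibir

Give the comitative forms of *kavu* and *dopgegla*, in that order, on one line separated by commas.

kavubir, dopgeglaa

The suffix is conditioned by the last vowel: -bir when the last vowel of the stem is a high vowel (*luzu*, *vanani*); -a when the last vowel of the stem is a non-high vowel (*zatda*, *upo*).
Since the last vowel of *kavu* is /u/ (a high vowel), it takes -bir, giving *kavubir*.
*dopgegla*: last vowel = /a/, a non-high vowel → -a → *dopgeglaa*.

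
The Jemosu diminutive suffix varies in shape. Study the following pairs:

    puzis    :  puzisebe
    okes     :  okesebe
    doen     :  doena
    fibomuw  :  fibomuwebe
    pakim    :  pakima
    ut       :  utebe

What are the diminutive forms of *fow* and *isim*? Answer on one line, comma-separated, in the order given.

fowebe, isima

The suffix is conditioned by the final consonant: -a when the stem ends in a nasal (*doen*, *pakim*); -ebe when the stem ends in a non-nasal consonant (*puzis*, *okes*, *fibomuw*, *ut*).
The final consonant of *fow* is /w/, which is non-nasal, so the suffix is -ebe, giving *fowebe*.
Since the final consonant of *isim* is /m/ (a nasal), it takes -a, giving *isima*.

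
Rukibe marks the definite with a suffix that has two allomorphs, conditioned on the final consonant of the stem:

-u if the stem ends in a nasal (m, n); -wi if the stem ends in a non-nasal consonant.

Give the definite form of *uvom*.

uvomu

The final consonant of *uvom* is /m/, which is a nasal, so the suffix is -u, giving *uvomu*.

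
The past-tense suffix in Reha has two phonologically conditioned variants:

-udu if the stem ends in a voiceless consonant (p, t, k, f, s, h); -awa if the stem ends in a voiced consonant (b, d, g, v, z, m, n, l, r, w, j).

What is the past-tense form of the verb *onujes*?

Since the final consonant of *onujes* is /s/ (voiceless), it takes -udu, giving *onujesudu*.

onujesudu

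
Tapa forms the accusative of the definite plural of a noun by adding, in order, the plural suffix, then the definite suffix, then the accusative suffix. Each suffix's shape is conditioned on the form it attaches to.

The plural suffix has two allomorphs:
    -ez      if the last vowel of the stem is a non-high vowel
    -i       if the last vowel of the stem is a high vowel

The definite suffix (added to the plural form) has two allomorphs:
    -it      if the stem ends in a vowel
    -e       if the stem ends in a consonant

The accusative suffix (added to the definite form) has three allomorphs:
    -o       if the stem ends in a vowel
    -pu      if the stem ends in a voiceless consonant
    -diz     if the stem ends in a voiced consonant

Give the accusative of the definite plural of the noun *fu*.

fuiitpu

Since the last vowel of *fu* is /u/ (a high vowel), it takes -i, giving *fui*.
The final sound of the plural form *fui* is /i/, which is a vowel, so the definite suffix is -it, giving *fuiit*.
The final sound of the definite form *fuiit* is /t/, which is a voiceless consonant, so the accusative suffix is -pu, giving *fuiitpu*.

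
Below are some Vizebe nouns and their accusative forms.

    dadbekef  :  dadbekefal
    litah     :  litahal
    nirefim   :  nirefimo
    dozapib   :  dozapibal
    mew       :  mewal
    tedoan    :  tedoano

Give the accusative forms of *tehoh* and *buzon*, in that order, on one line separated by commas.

The suffix is conditioned by the final consonant: -o when the stem ends in a nasal (*nirefim*, *tedoan*); -al when the stem ends in a non-nasal consonant (*dadbekef*, *litah*, *dozapib*, *mew*).
Since the final consonant of *tehoh* is /h/ (non-nasal), it takes -al, giving *tehohal*.
*buzon* — final consonant /n/ (a nasal) → -o → *buzono*.

tehohal, buzono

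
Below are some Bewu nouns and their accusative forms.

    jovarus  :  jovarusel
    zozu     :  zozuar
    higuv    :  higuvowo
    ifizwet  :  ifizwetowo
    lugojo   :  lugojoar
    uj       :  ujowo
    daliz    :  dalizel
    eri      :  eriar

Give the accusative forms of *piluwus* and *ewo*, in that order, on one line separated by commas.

The suffix is conditioned by the final sound: -el when the stem ends in a sibilant (*jovarus*, *daliz*); -owo when the stem ends in a non-sibilant consonant (*higuv*, *ifizwet*, *uj*); -ar when the stem ends in a vowel (*zozu*, *lugojo*, *eri*).
The final sound of *piluwus* is /s/, which is a sibilant, so the suffix is -el, giving *piluwusel*.
*ewo* — final sound /o/ (a vowel) → -ar → *ewoar*.

piluwusel, ewoar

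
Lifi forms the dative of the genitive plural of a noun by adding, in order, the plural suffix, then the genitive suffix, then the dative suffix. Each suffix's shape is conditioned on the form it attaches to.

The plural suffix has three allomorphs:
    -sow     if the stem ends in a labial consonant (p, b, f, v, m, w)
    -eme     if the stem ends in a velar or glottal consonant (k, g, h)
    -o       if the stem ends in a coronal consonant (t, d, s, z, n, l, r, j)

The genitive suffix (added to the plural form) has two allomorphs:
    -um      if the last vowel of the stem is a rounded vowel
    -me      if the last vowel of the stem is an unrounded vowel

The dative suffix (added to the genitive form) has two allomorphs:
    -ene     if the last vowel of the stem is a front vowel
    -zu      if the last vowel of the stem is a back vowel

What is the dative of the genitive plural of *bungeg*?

bungegememeene

Since the final consonant of *bungeg* is /g/ (velar/glottal), it takes -eme, giving *bungegeme*.
The plural form *bungegeme* — last vowel /e/ (an unrounded vowel) → -me → *bungegememe*.
The last vowel of the genitive form *bungegememe* is /e/, which is a front vowel, so the dative suffix is -ene, giving *bungegememeene*.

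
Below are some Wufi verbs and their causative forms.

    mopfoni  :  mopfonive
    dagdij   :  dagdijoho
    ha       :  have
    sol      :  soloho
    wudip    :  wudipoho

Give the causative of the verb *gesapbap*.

The pattern is consonant vs. vowel: -oho when the stem ends in a consonant (*dagdij*, *sol*, *wudip*); -ve when the stem ends in a vowel (*mopfoni*, *ha*).
The final sound of *gesapbap* is /p/, which is a consonant, so the suffix is -oho, giving *gesapbapoho*.

gesapbapoho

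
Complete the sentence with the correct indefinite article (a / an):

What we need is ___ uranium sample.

The indefinite article is chosen by the initial *sound* of the following word, not its spelling.
*uranium* begins with the sound /jʊ/ (u pronounced /jʊ/) — a consonant sound.
So the article is *a*: What we need is a uranium sample.

a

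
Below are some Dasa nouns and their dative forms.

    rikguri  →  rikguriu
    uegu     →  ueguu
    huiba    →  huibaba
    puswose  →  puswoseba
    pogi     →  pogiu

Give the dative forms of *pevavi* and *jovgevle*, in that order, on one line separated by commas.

pevaviu, jovgevleba

The pattern is height harmony: -u when the last vowel of the stem is a high vowel (*rikguri*, *uegu*, *pogi*); -ba when the last vowel of the stem is a non-high vowel (*huiba*, *puswose*).
*pevavi* — last vowel /i/ (a high vowel) → -u → *pevaviu*.
*jovgevle*: last vowel = /e/, a non-high vowel → -ba → *jovgevleba*.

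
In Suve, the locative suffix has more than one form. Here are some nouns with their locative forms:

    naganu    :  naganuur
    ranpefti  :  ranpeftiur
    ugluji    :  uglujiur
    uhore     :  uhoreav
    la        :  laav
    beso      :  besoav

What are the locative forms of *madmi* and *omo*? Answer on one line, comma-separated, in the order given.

Looking at the last vowel of each stem: -ur when the last vowel of the stem is a high vowel (*naganu*, *ranpefti*, *ugluji*); -av when the last vowel of the stem is a non-high vowel (*uhore*, *la*, *beso*).
*madmi*: last vowel = /i/, a high vowel → -ur → *madmiur*.
*omo* — last vowel /o/ (a non-high vowel) → -av → *omoav*.

madmiur, omoav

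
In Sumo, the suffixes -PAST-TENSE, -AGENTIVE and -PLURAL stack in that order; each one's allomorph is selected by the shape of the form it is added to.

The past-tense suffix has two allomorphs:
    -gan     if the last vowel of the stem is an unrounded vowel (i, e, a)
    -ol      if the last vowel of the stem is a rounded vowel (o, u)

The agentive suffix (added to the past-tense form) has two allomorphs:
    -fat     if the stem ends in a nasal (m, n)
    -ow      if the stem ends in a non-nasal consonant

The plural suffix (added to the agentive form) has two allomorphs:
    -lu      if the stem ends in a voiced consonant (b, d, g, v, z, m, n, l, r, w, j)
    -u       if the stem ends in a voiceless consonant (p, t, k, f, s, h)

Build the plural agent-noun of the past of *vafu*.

The last vowel of *vafu* is /u/, which is a rounded vowel, so the past-tense suffix is -ol, giving *vafuol*.
The past-tense form *vafuol* — final consonant /l/ (non-nasal) → -ow → *vafuolow*.
Since the final consonant of the agentive form *vafuolow* is /w/ (voiced), it takes -lu, giving *vafuolowlu*.

vafuolowlu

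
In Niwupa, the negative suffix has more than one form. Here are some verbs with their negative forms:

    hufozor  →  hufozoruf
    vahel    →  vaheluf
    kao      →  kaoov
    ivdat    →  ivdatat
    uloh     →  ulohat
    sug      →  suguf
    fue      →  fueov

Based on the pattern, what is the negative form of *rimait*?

rimaitat

The suffix is conditioned by the final sound: -at when the stem ends in a voiceless consonant (*ivdat*, *uloh*); -uf when the stem ends in a voiced consonant (*hufozor*, *vahel*, *sug*); -ov when the stem ends in a vowel (*kao*, *fue*).
Since the final sound of *rimait* is /t/ (a voiceless consonant), it takes -at, giving *rimaitat*.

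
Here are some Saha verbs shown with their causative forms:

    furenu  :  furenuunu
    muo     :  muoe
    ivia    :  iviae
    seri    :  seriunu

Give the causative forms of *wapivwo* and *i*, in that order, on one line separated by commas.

The pattern is height harmony: -unu when the last vowel of the stem is a high vowel (*furenu*, *seri*); -e when the last vowel of the stem is a non-high vowel (*muo*, *ivia*).
*wapivwo* — last vowel /o/ (a non-high vowel) → -e → *wapivwoe*.
*i* — last vowel /i/ (a high vowel) → -unu → *iunu*.

wapivwoe, iunu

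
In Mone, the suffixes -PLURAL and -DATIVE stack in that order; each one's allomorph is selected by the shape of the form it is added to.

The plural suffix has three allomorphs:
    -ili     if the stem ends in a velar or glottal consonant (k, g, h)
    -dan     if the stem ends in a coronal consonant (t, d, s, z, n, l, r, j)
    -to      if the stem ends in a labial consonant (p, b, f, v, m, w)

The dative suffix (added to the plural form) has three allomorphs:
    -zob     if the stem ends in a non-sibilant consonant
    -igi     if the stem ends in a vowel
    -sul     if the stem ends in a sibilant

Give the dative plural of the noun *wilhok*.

wilhokiliigi

*wilhok*: final consonant = /k/, velar/glottal → -ili → *wilhokili*.
The plural form *wilhokili*: final sound = /i/, a vowel → -igi → *wilhokiliigi*.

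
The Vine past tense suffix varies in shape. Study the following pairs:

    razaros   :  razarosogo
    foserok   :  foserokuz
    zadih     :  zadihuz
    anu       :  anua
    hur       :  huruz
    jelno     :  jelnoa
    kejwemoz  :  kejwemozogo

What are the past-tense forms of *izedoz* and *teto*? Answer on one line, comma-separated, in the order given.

The pattern is sibilance of the final sound: -ogo when the stem ends in a sibilant (*razaros*, *kejwemoz*); -uz when the stem ends in a non-sibilant consonant (*foserok*, *zadih*, *hur*); -a when the stem ends in a vowel (*anu*, *jelno*).
*izedoz*: final sound = /z/, a sibilant → -ogo → *izedozogo*.
Since the final sound of *teto* is /o/ (a vowel), it takes -a, giving *tetoa*.

izedozogo, tetoa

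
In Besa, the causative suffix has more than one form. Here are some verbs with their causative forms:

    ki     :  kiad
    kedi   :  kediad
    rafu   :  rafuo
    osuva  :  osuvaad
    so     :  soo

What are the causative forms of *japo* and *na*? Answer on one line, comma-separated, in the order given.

japoo, naad

The suffix is conditioned by the last vowel: -o when the last vowel of the stem is a rounded vowel (*rafu*, *so*); -ad when the last vowel of the stem is an unrounded vowel (*ki*, *kedi*, *osuva*).
Since the last vowel of *japo* is /o/ (a rounded vowel), it takes -o, giving *japoo*.
Since the last vowel of *na* is /a/ (an unrounded vowel), it takes -ad, giving *naad*.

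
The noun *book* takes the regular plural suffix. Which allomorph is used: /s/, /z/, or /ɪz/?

/s/

The stem *book* ends in a voiceless non-sibilant consonant.
The plural suffix surfaces as /ɪz/ after sibilants, /s/ after other voiceless consonants, and /z/ after other voiced sounds.
So the plural -s on *book* is pronounced /s/.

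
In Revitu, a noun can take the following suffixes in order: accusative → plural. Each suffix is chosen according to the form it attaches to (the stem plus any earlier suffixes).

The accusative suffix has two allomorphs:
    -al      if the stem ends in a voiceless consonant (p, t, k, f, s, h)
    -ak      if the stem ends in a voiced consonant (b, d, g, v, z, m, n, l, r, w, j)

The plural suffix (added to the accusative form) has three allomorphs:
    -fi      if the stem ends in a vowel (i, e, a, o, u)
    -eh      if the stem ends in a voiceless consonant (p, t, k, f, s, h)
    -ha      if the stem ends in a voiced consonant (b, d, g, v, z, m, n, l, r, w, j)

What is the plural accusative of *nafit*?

nafitalha

*nafit* — final consonant /t/ (voiceless) → -al → *nafital*.
The final sound of the accusative form *nafital* is /l/, which is a voiced consonant, so the plural suffix is -ha, giving *nafitalha*.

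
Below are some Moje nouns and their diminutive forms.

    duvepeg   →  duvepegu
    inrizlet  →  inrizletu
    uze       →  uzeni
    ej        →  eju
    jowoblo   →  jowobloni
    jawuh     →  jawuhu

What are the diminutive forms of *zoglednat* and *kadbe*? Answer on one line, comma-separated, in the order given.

Looking at the final sound of each stem: -u when the stem ends in a consonant (*duvepeg*, *inrizlet*, *ej*, *jawuh*); -ni when the stem ends in a vowel (*uze*, *jowoblo*).
*zoglednat* — final sound /t/ (a consonant) → -u → *zoglednatu*.
The final sound of *kadbe* is /e/, which is a vowel, so the suffix is -ni, giving *kadbeni*.

zoglednatu, kadbeni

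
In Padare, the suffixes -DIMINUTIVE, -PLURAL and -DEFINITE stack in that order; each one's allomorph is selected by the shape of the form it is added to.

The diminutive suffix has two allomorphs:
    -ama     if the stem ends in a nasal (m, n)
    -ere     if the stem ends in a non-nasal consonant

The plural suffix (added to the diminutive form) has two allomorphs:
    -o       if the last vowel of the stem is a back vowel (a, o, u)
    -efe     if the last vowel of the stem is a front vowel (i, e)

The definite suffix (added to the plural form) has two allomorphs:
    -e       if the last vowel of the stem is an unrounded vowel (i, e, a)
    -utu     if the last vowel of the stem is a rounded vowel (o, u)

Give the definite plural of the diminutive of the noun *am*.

amamaoutu

The final consonant of *am* is /m/, which is a nasal, so the diminutive suffix is -ama, giving *amama*.
The diminutive form *amama*: last vowel = /a/, a back vowel → -o → *amamao*.
The last vowel of the plural form *amamao* is /o/, which is a rounded vowel, so the definite suffix is -utu, giving *amamaoutu*.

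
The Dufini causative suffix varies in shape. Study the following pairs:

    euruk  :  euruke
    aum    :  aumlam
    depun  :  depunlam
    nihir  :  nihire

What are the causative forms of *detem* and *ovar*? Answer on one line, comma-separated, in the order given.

Looking at the final consonant of each stem: -lam when the stem ends in a nasal (*aum*, *depun*); -e when the stem ends in a non-nasal consonant (*euruk*, *nihir*).
*detem* — final consonant /m/ (a nasal) → -lam → *detemlam*.
*ovar* — final consonant /r/ (non-nasal) → -e → *ovare*.

detemlam, ovare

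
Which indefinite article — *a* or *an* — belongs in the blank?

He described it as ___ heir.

The indefinite article is chosen by the initial *sound* of the following word, not its spelling.
*heir* begins with the sound /ɛ/ (silent h) — a vowel sound.
So the article is *an*: He described it as an heir.

an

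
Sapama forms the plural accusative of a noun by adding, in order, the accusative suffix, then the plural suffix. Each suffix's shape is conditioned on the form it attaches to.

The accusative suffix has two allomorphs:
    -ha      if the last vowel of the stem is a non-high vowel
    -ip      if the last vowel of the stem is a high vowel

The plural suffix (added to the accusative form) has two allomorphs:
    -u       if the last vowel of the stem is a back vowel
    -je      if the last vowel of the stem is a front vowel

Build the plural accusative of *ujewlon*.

ujewlonhau

The last vowel of *ujewlon* is /o/, which is a non-high vowel, so the accusative suffix is -ha, giving *ujewlonha*.
The last vowel of the accusative form *ujewlonha* is /a/, which is a back vowel, so the plural suffix is -u, giving *ujewlonhau*.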